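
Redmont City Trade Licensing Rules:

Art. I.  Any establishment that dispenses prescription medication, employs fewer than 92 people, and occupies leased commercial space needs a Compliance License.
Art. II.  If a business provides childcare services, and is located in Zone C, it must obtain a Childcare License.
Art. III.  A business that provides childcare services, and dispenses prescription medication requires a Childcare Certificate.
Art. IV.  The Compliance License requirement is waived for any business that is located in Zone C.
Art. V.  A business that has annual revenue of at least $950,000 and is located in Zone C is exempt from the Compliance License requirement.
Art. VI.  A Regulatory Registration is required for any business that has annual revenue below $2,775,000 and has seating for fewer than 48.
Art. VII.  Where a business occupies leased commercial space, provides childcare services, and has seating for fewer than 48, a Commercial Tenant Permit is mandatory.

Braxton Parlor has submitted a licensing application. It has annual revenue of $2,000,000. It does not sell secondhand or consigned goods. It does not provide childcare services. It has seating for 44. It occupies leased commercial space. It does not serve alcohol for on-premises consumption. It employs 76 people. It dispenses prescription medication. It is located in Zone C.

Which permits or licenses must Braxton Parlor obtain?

Art. I. dispenses prescription medication; employees 76 < 92; occupies leased commercial space → Compliance License required.
Art. II. does not provide childcare services; is located in Zone C → Childcare License not required.
Art. III. does not provide childcare services; dispenses prescription medication → Childcare Certificate not required.
Art. IV. is located in Zone C → exempt from Compliance License.
Art. V. revenue $2,000,000 ≥ $950,000; is located in Zone C → exempt from Compliance License.
Art. VI. revenue $2,000,000 < $2,775,000; seating 44 < 48 → Regulatory Registration required.
Art. VII. occupies leased commercial space; does not provide childcare services; seating 44 < 48 → Commercial Tenant Permit not required.

Regulatory Registration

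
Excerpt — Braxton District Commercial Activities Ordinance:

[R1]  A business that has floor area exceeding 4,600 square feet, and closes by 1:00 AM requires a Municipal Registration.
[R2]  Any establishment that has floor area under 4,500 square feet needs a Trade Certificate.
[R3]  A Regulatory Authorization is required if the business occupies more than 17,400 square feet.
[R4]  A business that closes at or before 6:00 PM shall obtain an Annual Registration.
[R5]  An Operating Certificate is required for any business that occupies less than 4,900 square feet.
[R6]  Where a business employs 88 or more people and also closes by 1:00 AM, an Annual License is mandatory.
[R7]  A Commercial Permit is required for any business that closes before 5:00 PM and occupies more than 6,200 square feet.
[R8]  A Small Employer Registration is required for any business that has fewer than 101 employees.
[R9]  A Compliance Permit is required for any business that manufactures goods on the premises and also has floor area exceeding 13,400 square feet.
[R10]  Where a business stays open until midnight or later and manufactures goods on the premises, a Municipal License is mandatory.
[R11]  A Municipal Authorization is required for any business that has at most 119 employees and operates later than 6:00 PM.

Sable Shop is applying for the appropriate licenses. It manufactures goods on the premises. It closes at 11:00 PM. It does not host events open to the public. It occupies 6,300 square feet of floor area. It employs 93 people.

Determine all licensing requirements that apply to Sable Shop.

[R1] floor area 6,300 square feet > 4,600 square feet; closes 11:00 PM, at/before 1:00 AM → Municipal Registration required.
[R2] floor area 6,300 square feet ≥ 4,500 square feet → Trade Certificate not required.
[R3] floor area 6,300 square feet ≤ 17,400 square feet → Regulatory Authorization not required.
[R4] closes 11:00 PM, after 6:00 PM → Annual Registration not required.
[R5] floor area 6,300 square feet ≥ 4,900 square feet → Operating Certificate not required.
[R6] employees 93 ≥ 88; closes 11:00 PM, at/before 1:00 AM → Annual License required.
[R7] closes 11:00 PM, after 5:00 PM; floor area 6,300 square feet > 6,200 square feet → Commercial Permit not required.
[R8] employees 93 < 101 → Small Employer Registration required.
[R9] manufactures goods on the premises; floor area 6,300 square feet ≤ 13,400 square feet → Compliance Permit not required.
[R10] closes 11:00 PM, at/before midnight; manufactures goods on the premises → Municipal License not required.
[R11] employees 93 ≤ 119; closes 11:00 PM, after 6:00 PM → Municipal Authorization required.

Annual License, Municipal Authorization, Municipal Registration, Small Employer Registration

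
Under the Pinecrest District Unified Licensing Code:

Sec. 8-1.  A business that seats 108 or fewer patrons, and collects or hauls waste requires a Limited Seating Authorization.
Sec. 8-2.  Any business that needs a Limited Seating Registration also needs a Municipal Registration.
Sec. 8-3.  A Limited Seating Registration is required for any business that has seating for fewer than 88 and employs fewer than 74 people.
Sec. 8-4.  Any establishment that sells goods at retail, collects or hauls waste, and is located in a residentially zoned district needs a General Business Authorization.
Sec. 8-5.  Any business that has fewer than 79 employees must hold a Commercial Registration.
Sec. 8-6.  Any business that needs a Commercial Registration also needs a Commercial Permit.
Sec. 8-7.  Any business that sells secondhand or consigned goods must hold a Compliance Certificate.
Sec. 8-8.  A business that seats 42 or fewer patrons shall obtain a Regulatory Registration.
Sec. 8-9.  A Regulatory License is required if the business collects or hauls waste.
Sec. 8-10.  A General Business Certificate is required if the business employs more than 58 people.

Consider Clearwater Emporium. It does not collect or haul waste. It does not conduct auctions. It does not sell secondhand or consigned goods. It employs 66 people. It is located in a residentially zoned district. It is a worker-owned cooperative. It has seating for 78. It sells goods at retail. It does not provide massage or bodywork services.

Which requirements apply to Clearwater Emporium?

Commercial Permit, Commercial Registration, General Business Certificate, Limited Seating Registration, Municipal Registration

Sec. 8-1. seating 78 ≤ 108; does not collect or haul waste → Limited Seating Authorization not required.
Sec. 8-2. Limited Seating Registration is required → Municipal Registration also required.
Sec. 8-3. seating 78 < 88; employees 66 < 74 → Limited Seating Registration required.
Sec. 8-4. sells goods at retail; does not collect or haul waste; is located in a residentially zoned district → General Business Authorization not required.
Sec. 8-5. employees 66 < 79 → Commercial Registration required.
Sec. 8-6. Commercial Registration is required → Commercial Permit also required.
Sec. 8-7. does not sell secondhand or consigned goods → Compliance Certificate not required.
Sec. 8-8. seating 78 > 42 → Regulatory Registration not required.
Sec. 8-9. does not collect or haul waste → Regulatory License not required.
Sec. 8-10. employees 66 > 58 → General Business Certificate required.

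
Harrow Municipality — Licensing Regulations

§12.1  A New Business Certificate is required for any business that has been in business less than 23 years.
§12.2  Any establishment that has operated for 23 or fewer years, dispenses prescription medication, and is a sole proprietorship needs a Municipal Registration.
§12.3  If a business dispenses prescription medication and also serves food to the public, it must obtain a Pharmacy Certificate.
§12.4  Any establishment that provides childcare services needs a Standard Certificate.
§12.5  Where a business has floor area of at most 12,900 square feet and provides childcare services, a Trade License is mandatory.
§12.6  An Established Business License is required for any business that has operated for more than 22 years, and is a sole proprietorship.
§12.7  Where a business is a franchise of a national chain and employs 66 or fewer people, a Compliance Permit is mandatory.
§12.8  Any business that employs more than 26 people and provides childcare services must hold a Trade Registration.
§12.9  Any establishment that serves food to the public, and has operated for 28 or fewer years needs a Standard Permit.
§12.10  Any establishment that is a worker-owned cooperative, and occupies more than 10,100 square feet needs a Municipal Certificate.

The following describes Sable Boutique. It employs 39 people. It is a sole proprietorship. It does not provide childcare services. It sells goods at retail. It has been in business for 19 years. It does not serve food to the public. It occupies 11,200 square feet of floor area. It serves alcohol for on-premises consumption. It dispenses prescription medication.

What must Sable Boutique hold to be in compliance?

§12.1 years in business 19 < 23 → New Business Certificate required.
§12.2 years in business 19 ≤ 23; dispenses prescription medication; is a sole proprietorship → Municipal Registration required.
§12.3 dispenses prescription medication; does not serve food to the public → Pharmacy Certificate not required.
§12.4 does not provide childcare services → Standard Certificate not required.
§12.5 floor area 11,200 square feet ≤ 12,900 square feet; does not provide childcare services → Trade License not required.
§12.6 years in business 19 ≤ 22; is a sole proprietorship → Established Business License not required.
§12.7 is a sole proprietorship (not: is a franchise of a national chain); employees 39 ≤ 66 → Compliance Permit not required.
§12.8 employees 39 > 26; does not provide childcare services → Trade Registration not required.
§12.9 does not serve food to the public; years in business 19 ≤ 28 → Standard Permit not required.
§12.10 is a sole proprietorship (not: is a worker-owned cooperative); floor area 11,200 square feet > 10,100 square feet → Municipal Certificate not required.

Municipal Registration, New Business Certificate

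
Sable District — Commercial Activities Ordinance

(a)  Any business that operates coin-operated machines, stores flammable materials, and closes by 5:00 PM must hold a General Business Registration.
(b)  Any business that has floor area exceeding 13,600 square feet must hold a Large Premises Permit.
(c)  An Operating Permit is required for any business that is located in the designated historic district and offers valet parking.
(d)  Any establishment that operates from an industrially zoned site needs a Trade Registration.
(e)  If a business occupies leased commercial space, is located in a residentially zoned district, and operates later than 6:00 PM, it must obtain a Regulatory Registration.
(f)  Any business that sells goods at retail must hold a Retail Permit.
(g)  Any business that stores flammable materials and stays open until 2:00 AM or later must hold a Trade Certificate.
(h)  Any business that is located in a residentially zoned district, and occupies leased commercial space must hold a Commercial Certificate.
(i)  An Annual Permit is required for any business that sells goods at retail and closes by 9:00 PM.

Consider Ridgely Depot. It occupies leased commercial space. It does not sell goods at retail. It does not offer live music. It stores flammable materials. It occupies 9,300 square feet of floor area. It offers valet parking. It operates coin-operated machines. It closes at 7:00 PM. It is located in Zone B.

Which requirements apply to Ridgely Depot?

(a) operates coin-operated machines; stores flammable materials; closes 7:00 PM, after 5:00 PM → General Business Registration not required.
(b) floor area 9,300 square feet ≤ 13,600 square feet → Large Premises Permit not required.
(c) is located in Zone B (not: is located in the designated historic district); offers valet parking → Operating Permit not required.
(d) occupies leased commercial space (not: operates from an industrially zoned site) → Trade Registration not required.
(e) occupies leased commercial space; is located in Zone B (not: is located in a residentially zoned district); closes 7:00 PM, after 6:00 PM → Regulatory Registration not required.
(f) does not sell goods at retail → Retail Permit not required.
(g) stores flammable materials; closes 7:00 PM, at/before 2:00 AM → Trade Certificate not required.
(h) is located in Zone B (not: is located in a residentially zoned district); occupies leased commercial space → Commercial Certificate not required.
(i) does not sell goods at retail; closes 7:00 PM, at/before 9:00 PM → Annual Permit not required.

None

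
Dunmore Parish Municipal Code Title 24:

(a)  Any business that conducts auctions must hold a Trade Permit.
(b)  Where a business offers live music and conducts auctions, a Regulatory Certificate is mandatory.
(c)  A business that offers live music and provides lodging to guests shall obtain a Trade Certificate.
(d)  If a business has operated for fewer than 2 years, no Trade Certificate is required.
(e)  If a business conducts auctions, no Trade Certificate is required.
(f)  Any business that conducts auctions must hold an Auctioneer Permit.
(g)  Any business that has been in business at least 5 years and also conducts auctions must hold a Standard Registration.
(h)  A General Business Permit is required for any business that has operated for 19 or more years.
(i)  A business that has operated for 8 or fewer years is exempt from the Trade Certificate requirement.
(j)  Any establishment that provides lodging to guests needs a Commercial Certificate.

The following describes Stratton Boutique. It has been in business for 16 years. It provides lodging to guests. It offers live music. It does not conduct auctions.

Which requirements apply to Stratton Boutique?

(a) does not conduct auctions → Trade Permit not required.
(b) offers live music; does not conduct auctions → Regulatory Certificate not required.
(c) offers live music; provides lodging to guests → Trade Certificate required.
(d) years in business 16 ≥ 2 → Trade Certificate exemption does not apply.
(e) does not conduct auctions → Trade Certificate exemption does not apply.
(f) does not conduct auctions → Auctioneer Permit not required.
(g) years in business 16 ≥ 5; does not conduct auctions → Standard Registration not required.
(h) years in business 16 < 19 → General Business Permit not required.
(i) years in business 16 > 8 → Trade Certificate exemption does not apply.
(j) provides lodging to guests → Commercial Certificate required.

Commercial Certificate, Trade Certificate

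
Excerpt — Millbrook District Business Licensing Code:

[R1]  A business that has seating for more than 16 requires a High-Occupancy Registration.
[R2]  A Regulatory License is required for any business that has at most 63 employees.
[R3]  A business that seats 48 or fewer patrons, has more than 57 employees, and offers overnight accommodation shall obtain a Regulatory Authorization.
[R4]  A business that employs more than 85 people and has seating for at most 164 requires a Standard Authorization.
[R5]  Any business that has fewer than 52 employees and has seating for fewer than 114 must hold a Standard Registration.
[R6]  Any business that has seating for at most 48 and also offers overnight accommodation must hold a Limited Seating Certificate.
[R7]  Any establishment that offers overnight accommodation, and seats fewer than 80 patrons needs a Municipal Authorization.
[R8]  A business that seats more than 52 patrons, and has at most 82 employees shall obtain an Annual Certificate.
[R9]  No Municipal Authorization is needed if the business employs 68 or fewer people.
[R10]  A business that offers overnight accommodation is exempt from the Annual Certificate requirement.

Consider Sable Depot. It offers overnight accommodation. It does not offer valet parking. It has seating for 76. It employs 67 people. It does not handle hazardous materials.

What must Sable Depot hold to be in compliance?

High-Occupancy Registration

[R1] seating 76 > 16 → High-Occupancy Registration required.
[R2] employees 67 > 63 → Regulatory License not required.
[R3] seating 76 > 48; employees 67 > 57; offers overnight accommodation → Regulatory Authorization not required.
[R4] employees 67 ≤ 85; seating 76 ≤ 164 → Standard Authorization not required.
[R5] employees 67 ≥ 52; seating 76 < 114 → Standard Registration not required.
[R6] seating 76 > 48; offers overnight accommodation → Limited Seating Certificate not required.
[R7] offers overnight accommodation; seating 76 < 80 → Municipal Authorization required.
[R8] seating 76 > 52; employees 67 ≤ 82 → Annual Certificate required.
[R9] employees 67 ≤ 68 → exempt from Municipal Authorization.
[R10] offers overnight accommodation → exempt from Annual Certificate.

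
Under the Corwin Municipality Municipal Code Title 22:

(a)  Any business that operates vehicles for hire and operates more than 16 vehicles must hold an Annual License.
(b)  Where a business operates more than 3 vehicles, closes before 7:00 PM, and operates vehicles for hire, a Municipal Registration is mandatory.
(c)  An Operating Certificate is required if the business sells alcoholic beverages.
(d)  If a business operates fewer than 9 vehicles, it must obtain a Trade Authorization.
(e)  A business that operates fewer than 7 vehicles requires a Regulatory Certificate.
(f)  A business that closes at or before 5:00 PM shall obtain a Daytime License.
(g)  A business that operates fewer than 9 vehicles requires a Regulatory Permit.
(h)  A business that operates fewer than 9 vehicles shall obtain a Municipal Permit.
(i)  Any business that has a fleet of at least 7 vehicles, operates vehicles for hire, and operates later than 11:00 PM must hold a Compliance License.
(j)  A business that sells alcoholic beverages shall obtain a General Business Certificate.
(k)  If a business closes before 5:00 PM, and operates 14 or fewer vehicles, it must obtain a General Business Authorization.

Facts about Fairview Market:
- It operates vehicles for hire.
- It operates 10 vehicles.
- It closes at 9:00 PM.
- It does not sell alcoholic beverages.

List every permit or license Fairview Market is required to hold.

None

(a) operates vehicles for hire; vehicles 10 ≤ 16 → Annual License not required.
(b) vehicles 10 > 3; closes 9:00 PM, after 7:00 PM; operates vehicles for hire → Municipal Registration not required.
(c) does not sell alcoholic beverages → Operating Certificate not required.
(d) vehicles 10 ≥ 9 → Trade Authorization not required.
(e) vehicles 10 ≥ 7 → Regulatory Certificate not required.
(f) closes 9:00 PM, after 5:00 PM → Daytime License not required.
(g) vehicles 10 ≥ 9 → Regulatory Permit not required.
(h) vehicles 10 ≥ 9 → Municipal Permit not required.
(i) vehicles 10 ≥ 7; operates vehicles for hire; closes 9:00 PM, at/before 11:00 PM → Compliance License not required.
(j) does not sell alcoholic beverages → General Business Certificate not required.
(k) closes 9:00 PM, after 5:00 PM; vehicles 10 ≤ 14 → General Business Authorization not required.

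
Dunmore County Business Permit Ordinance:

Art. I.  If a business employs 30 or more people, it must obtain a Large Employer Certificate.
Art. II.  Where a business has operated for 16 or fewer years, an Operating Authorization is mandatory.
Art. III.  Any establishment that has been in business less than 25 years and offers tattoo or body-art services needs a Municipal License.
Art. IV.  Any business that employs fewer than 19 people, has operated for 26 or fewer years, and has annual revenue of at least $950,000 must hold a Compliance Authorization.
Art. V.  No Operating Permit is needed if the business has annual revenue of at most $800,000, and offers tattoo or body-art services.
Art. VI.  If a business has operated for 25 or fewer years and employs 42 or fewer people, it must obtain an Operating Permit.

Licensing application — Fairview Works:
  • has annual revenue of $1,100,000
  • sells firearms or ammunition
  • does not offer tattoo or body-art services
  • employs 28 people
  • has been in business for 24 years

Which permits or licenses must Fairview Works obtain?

Operating Permit

Art. I. employees 28 < 30 → Large Employer Certificate not required.
Art. II. years in business 24 > 16 → Operating Authorization not required.
Art. III. years in business 24 < 25; does not offer tattoo or body-art services → Municipal License not required.
Art. IV. employees 28 ≥ 19; years in business 24 ≤ 26; revenue $1,100,000 ≥ $950,000 → Compliance Authorization not required.
Art. V. revenue $1,100,000 > $800,000; does not offer tattoo or body-art services → Operating Permit exemption does not apply.
Art. VI. years in business 24 ≤ 25; employees 28 ≤ 42 → Operating Permit required.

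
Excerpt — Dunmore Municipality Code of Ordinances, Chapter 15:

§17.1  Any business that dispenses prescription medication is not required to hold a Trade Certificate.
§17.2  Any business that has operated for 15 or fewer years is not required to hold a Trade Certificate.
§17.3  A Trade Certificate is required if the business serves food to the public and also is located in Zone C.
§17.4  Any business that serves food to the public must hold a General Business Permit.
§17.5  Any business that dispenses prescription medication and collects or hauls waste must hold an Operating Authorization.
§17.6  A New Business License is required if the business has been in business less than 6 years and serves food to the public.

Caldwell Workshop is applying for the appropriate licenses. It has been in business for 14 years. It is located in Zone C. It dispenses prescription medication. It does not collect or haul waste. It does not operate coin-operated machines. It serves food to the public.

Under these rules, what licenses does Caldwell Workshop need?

§17.1 dispenses prescription medication → exempt from Trade Certificate.
§17.2 years in business 14 ≤ 15 → exempt from Trade Certificate.
§17.3 serves food to the public; is located in Zone C → Trade Certificate required.
§17.4 serves food to the public → General Business Permit required.
§17.5 dispenses prescription medication; does not collect or haul waste → Operating Authorization not required.
§17.6 years in business 14 ≥ 6; serves food to the public → New Business License not required.

General Business Permit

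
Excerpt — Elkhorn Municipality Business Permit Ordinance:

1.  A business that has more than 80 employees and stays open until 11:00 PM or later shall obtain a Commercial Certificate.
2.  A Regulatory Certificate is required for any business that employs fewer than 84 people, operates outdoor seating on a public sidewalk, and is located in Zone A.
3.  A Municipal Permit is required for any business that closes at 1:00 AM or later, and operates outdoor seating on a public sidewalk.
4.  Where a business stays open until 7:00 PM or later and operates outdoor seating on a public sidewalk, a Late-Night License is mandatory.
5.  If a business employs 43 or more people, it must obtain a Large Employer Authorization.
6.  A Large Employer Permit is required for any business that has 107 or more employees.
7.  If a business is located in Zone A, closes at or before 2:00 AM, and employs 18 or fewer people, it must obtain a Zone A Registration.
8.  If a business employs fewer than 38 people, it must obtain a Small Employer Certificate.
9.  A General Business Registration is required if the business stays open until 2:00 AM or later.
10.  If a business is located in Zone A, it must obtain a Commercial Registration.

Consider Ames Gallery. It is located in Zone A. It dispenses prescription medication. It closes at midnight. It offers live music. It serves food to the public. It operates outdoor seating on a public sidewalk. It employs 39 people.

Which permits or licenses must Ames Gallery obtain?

1. employees 39 ≤ 80; closes midnight, after 11:00 PM → Commercial Certificate not required.
2. employees 39 < 84; operates outdoor seating on a public sidewalk; is located in Zone A → Regulatory Certificate required.
3. closes midnight, at/before 1:00 AM; operates outdoor seating on a public sidewalk → Municipal Permit not required.
4. closes midnight, after 7:00 PM; operates outdoor seating on a public sidewalk → Late-Night License required.
5. employees 39 < 43 → Large Employer Authorization not required.
6. employees 39 < 107 → Large Employer Permit not required.
7. is located in Zone A; closes midnight, at/before 2:00 AM; employees 39 > 18 → Zone A Registration not required.
8. employees 39 ≥ 38 → Small Employer Certificate not required.
9. closes midnight, at/before 2:00 AM → General Business Registration not required.
10. is located in Zone A → Commercial Registration required.

Commercial Registration, Late-Night License, Regulatory Certificate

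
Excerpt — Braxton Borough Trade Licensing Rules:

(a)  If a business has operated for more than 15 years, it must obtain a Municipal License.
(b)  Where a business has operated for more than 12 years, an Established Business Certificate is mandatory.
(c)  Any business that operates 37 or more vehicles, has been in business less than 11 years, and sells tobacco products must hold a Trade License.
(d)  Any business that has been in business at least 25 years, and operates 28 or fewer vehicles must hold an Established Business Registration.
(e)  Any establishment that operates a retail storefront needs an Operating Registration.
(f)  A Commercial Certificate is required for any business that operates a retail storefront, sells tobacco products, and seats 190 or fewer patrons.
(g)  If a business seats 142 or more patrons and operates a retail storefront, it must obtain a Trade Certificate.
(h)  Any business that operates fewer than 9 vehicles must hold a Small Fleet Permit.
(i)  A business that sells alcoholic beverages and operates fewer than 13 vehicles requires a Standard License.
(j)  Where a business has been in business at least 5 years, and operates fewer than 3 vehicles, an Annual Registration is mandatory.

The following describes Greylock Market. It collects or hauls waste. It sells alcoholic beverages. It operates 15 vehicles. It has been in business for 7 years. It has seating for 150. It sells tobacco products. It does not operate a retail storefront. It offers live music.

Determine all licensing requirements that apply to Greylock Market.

None

(a) years in business 7 ≤ 15 → Municipal License not required.
(b) years in business 7 ≤ 12 → Established Business Certificate not required.
(c) vehicles 15 < 37; years in business 7 < 11; sells tobacco products → Trade License not required.
(d) years in business 7 < 25; vehicles 15 ≤ 28 → Established Business Registration not required.
(e) does not operate a retail storefront → Operating Registration not required.
(f) does not operate a retail storefront; sells tobacco products; seating 150 ≤ 190 → Commercial Certificate not required.
(g) seating 150 ≥ 142; does not operate a retail storefront → Trade Certificate not required.
(h) vehicles 15 ≥ 9 → Small Fleet Permit not required.
(i) sells alcoholic beverages; vehicles 15 ≥ 13 → Standard License not required.
(j) years in business 7 ≥ 5; vehicles 15 ≥ 3 → Annual Registration not required.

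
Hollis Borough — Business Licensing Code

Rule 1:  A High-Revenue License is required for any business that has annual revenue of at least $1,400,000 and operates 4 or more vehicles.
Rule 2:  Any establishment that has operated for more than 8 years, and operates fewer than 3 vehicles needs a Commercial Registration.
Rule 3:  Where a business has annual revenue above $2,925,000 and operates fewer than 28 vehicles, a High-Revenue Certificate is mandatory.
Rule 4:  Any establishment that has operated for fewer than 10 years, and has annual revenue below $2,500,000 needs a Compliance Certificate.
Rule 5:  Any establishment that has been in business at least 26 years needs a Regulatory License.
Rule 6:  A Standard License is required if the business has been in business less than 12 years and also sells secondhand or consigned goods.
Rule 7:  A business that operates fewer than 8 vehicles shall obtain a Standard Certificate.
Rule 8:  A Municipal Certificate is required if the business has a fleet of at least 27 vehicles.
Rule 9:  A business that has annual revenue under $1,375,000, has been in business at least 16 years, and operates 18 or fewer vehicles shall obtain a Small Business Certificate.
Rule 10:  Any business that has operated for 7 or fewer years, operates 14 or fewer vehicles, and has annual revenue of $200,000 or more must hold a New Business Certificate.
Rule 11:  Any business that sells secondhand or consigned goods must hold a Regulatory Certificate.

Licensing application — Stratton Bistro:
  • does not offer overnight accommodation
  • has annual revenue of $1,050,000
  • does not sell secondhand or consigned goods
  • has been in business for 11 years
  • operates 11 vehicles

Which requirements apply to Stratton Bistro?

Rule 1: revenue $1,050,000 < $1,400,000; vehicles 11 ≥ 4 → High-Revenue License not required.
Rule 2: years in business 11 > 8; vehicles 11 ≥ 3 → Commercial Registration not required.
Rule 3: revenue $1,050,000 ≤ $2,925,000; vehicles 11 < 28 → High-Revenue Certificate not required.
Rule 4: years in business 11 ≥ 10; revenue $1,050,000 < $2,500,000 → Compliance Certificate not required.
Rule 5: years in business 11 < 26 → Regulatory License not required.
Rule 6: years in business 11 < 12; does not sell secondhand or consigned goods → Standard License not required.
Rule 7: vehicles 11 ≥ 8 → Standard Certificate not required.
Rule 8: vehicles 11 < 27 → Municipal Certificate not required.
Rule 9: revenue $1,050,000 < $1,375,000; years in business 11 < 16; vehicles 11 ≤ 18 → Small Business Certificate not required.
Rule 10: years in business 11 > 7; vehicles 11 ≤ 14; revenue $1,050,000 ≥ $200,000 → New Business Certificate not required.
Rule 11: does not sell secondhand or consigned goods → Regulatory Certificate not required.

None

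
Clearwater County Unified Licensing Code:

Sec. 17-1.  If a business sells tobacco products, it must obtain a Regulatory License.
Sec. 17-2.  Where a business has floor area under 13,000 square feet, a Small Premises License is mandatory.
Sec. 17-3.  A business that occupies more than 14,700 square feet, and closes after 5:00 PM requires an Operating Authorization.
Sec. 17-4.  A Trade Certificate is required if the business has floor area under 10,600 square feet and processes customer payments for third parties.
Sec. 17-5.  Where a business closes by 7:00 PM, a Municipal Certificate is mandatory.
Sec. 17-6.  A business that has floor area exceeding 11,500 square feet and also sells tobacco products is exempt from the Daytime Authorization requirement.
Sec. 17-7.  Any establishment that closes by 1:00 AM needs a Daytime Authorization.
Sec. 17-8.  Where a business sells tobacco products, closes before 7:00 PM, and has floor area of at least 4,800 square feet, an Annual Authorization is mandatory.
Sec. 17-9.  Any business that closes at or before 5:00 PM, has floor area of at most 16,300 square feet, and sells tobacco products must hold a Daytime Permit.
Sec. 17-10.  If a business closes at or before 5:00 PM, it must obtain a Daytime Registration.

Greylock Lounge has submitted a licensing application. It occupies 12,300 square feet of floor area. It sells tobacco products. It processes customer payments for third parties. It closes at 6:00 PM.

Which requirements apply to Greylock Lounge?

Sec. 17-1. sells tobacco products → Regulatory License required.
Sec. 17-2. floor area 12,300 square feet < 13,000 square feet → Small Premises License required.
Sec. 17-3. floor area 12,300 square feet ≤ 14,700 square feet; closes 6:00 PM, after 5:00 PM → Operating Authorization not required.
Sec. 17-4. floor area 12,300 square feet ≥ 10,600 square feet; processes customer payments for third parties → Trade Certificate not required.
Sec. 17-5. closes 6:00 PM, at/before 7:00 PM → Municipal Certificate required.
Sec. 17-6. floor area 12,300 square feet > 11,500 square feet; sells tobacco products → exempt from Daytime Authorization.
Sec. 17-7. closes 6:00 PM, at/before 1:00 AM → Daytime Authorization required.
Sec. 17-8. sells tobacco products; closes 6:00 PM, at/before 7:00 PM; floor area 12,300 square feet ≥ 4,800 square feet → Annual Authorization required.
Sec. 17-9. closes 6:00 PM, after 5:00 PM; floor area 12,300 square feet ≤ 16,300 square feet; sells tobacco products → Daytime Permit not required.
Sec. 17-10. closes 6:00 PM, after 5:00 PM → Daytime Registration not required.

Annual Authorization, Municipal Certificate, Regulatory License, Small Premises License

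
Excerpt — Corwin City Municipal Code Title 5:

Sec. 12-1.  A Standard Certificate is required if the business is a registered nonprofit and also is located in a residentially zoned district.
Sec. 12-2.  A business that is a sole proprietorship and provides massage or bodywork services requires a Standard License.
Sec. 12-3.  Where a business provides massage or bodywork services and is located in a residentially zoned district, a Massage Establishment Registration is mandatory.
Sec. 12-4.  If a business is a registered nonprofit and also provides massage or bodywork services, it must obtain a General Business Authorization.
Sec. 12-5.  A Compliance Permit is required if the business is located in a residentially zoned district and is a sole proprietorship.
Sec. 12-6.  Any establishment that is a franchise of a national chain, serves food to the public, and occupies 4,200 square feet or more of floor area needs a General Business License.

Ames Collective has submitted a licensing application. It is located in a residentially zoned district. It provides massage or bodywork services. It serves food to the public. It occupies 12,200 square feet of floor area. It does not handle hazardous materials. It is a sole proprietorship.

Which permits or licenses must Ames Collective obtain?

Sec. 12-1. is a sole proprietorship (not: is a registered nonprofit); is located in a residentially zoned district → Standard Certificate not required.
Sec. 12-2. is a sole proprietorship; provides massage or bodywork services → Standard License required.
Sec. 12-3. provides massage or bodywork services; is located in a residentially zoned district → Massage Establishment Registration required.
Sec. 12-4. is a sole proprietorship (not: is a registered nonprofit); provides massage or bodywork services → General Business Authorization not required.
Sec. 12-5. is located in a residentially zoned district; is a sole proprietorship → Compliance Permit required.
Sec. 12-6. is a sole proprietorship (not: is a franchise of a national chain); serves food to the public; floor area 12,200 square feet ≥ 4,200 square feet → General Business License not required.

Compliance Permit, Massage Establishment Registration, Standard License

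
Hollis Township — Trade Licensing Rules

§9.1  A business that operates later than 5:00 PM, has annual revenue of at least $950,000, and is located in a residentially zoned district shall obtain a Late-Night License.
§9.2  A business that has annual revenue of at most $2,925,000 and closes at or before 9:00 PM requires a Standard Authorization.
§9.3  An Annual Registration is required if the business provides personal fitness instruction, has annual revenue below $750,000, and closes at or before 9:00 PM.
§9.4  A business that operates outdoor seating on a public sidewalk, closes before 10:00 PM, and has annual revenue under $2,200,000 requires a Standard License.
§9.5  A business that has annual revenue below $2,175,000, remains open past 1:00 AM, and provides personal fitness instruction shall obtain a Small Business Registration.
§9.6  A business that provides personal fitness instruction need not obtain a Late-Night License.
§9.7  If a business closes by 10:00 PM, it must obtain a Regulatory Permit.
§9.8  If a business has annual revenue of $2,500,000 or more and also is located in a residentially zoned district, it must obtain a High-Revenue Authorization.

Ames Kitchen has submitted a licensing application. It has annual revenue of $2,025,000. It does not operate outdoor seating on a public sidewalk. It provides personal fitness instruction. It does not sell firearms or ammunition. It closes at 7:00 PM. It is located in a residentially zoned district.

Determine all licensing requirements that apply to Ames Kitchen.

Regulatory Permit, Standard Authorization

§9.1 closes 7:00 PM, after 5:00 PM; revenue $2,025,000 ≥ $950,000; is located in a residentially zoned district → Late-Night License required.
§9.2 revenue $2,025,000 ≤ $2,925,000; closes 7:00 PM, at/before 9:00 PM → Standard Authorization required.
§9.3 provides personal fitness instruction; revenue $2,025,000 ≥ $750,000; closes 7:00 PM, at/before 9:00 PM → Annual Registration not required.
§9.4 does not operate outdoor seating on a public sidewalk; closes 7:00 PM, at/before 10:00 PM; revenue $2,025,000 < $2,200,000 → Standard License not required.
§9.5 revenue $2,025,000 < $2,175,000; closes 7:00 PM, at/before 1:00 AM; provides personal fitness instruction → Small Business Registration not required.
§9.6 provides personal fitness instruction → exempt from Late-Night License.
§9.7 closes 7:00 PM, at/before 10:00 PM → Regulatory Permit required.
§9.8 revenue $2,025,000 < $2,500,000; is located in a residentially zoned district → High-Revenue Authorization not required.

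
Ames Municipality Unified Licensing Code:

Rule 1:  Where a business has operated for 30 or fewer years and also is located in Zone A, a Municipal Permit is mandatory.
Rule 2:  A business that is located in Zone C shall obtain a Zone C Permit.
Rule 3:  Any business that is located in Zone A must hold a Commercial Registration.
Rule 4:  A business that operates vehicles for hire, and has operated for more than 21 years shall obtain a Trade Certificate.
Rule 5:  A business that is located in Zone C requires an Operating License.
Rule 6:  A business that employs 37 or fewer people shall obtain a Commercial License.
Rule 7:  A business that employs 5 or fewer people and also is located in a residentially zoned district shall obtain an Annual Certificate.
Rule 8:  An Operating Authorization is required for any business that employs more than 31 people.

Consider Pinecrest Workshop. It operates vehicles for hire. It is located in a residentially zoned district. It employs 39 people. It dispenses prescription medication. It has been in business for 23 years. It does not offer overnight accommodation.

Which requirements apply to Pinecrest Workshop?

Operating Authorization, Trade Certificate

Rule 1: years in business 23 ≤ 30; is located in a residentially zoned district (not: is located in Zone A) → Municipal Permit not required.
Rule 2: is located in a residentially zoned district (not: is located in Zone C) → Zone C Permit not required.
Rule 3: is located in a residentially zoned district (not: is located in Zone A) → Commercial Registration not required.
Rule 4: operates vehicles for hire; years in business 23 > 21 → Trade Certificate required.
Rule 5: is located in a residentially zoned district (not: is located in Zone C) → Operating License not required.
Rule 6: employees 39 > 37 → Commercial License not required.
Rule 7: employees 39 > 5; is located in a residentially zoned district → Annual Certificate not required.
Rule 8: employees 39 > 31 → Operating Authorization required.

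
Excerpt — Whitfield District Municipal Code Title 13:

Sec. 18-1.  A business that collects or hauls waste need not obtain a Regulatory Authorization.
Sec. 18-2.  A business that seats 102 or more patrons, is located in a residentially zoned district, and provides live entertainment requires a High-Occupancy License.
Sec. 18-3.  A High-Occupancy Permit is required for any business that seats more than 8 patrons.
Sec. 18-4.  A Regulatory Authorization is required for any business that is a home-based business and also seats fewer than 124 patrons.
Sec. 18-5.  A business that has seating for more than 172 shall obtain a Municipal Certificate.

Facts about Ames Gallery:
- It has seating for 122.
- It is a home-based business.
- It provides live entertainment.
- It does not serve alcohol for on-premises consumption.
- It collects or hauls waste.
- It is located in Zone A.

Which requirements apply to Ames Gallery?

High-Occupancy Permit

Sec. 18-1. collects or hauls waste → exempt from Regulatory Authorization.
Sec. 18-2. seating 122 ≥ 102; is located in Zone A (not: is located in a residentially zoned district); provides live entertainment → High-Occupancy License not required.
Sec. 18-3. seating 122 > 8 → High-Occupancy Permit required.
Sec. 18-4. is a home-based business; seating 122 < 124 → Regulatory Authorization required.
Sec. 18-5. seating 122 ≤ 172 → Municipal Certificate not required.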